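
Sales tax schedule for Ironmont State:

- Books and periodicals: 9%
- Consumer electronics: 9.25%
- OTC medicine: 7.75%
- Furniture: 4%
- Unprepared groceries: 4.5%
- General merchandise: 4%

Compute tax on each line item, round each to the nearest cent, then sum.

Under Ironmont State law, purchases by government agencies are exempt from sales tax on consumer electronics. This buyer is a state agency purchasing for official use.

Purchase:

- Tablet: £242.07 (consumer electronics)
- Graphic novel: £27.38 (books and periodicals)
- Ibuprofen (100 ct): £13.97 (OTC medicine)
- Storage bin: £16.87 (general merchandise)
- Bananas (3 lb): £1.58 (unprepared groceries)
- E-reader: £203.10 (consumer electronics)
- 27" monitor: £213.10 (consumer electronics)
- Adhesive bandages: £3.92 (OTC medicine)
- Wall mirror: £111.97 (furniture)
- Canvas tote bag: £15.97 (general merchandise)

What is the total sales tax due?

Tablet £242.07: consumer electronics, buyer-exempt → 0% → £0.00
Graphic novel £27.38: books and periodicals → 9% → £2.46
Ibuprofen (100 ct) £13.97: OTC medicine → 7.75% → £1.08
Storage bin £16.87: general merchandise → 4% → £0.67
Bananas (3 lb) £1.58: unprepared groceries → 4.5% → £0.07
E-reader £203.10: consumer electronics, buyer-exempt → 0% → £0.00
27" monitor £213.10: consumer electronics, buyer-exempt → 0% → £0.00
Adhesive bandages £3.92: OTC medicine → 7.75% → £0.30
Wall mirror £111.97: furniture → 4% → £4.48
Canvas tote bag £15.97: general merchandise → 4% → £0.64
Total tax = £2.46 + £1.08 + £0.67 + £0.07 + £0.30 + £4.48 + £0.64 = £9.70

£9.70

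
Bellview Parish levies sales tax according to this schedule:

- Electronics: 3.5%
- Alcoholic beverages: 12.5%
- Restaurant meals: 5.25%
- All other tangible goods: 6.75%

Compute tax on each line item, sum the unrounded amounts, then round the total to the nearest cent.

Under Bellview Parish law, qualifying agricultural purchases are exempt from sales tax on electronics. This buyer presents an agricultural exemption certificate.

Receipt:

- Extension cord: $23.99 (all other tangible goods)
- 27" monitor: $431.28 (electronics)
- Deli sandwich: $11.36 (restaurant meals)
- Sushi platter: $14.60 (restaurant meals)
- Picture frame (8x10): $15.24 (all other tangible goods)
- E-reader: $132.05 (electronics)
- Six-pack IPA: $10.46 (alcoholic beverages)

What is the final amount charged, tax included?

Extension cord $23.99: all other tangible goods → 6.75% → $1.619325
27" monitor $431.28: electronics, buyer-exempt → 0% → $0.00
Deli sandwich $11.36: restaurant meals → 5.25% → $0.5964
Sushi platter $14.60: restaurant meals → 5.25% → $0.7665
Picture frame (8x10) $15.24: all other tangible goods → 6.75% → $1.0287
E-reader $132.05: electronics, buyer-exempt → 0% → $0.00
Six-pack IPA $10.46: alcoholic beverages → 12.5% → $1.3075
Subtotal = $638.98; unrounded tax = $5.318425 → $5.32; total due = $644.30

$644.30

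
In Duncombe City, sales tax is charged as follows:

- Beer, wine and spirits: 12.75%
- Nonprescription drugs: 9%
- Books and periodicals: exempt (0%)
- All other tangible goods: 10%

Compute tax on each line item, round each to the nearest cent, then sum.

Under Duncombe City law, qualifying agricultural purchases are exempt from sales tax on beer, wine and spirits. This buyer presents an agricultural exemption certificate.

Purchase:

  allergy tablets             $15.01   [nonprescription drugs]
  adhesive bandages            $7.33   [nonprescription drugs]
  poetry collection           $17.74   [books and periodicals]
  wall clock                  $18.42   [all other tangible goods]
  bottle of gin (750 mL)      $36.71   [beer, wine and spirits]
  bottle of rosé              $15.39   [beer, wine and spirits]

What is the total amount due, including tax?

Allergy tablets $15.01: nonprescription drugs → 9% → $1.35
Adhesive bandages $7.33: nonprescription drugs → 9% → $0.66
Poetry collection $17.74: books and periodicals → 0% → $0.00
Wall clock $18.42: all other tangible goods → 10% → $1.84
Bottle of gin (750 mL) $36.71: beer, wine and spirits, buyer-exempt → 0% → $0.00
Bottle of rosé $15.39: beer, wine and spirits, buyer-exempt → 0% → $0.00
Subtotal = $110.60; tax = $3.85; total due = $114.45

$114.45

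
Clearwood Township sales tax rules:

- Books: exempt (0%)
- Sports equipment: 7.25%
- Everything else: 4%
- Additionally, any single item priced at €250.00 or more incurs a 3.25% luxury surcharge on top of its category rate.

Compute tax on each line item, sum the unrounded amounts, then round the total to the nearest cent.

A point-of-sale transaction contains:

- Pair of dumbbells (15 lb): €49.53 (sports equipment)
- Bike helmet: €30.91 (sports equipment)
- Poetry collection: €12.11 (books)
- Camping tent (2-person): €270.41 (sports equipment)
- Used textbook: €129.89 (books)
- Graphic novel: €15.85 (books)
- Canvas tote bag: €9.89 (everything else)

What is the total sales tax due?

Pair of dumbbells (15 lb) €49.53: sports equipment → 7.25% → €3.590925
Bike helmet €30.91: sports equipment → 7.25% → €2.240975
Poetry collection €12.11: books → 0% → €0.00
Camping tent (2-person) €270.41: sports equipment → 7.25% + 3.25% surcharge = 10.5% → €28.39305
Used textbook €129.89: books → 0% → €0.00
Graphic novel €15.85: books → 0% → €0.00
Canvas tote bag €9.89: everything else → 4% → €0.3956
Unrounded tax sum = €34.62055 → €34.62

€34.62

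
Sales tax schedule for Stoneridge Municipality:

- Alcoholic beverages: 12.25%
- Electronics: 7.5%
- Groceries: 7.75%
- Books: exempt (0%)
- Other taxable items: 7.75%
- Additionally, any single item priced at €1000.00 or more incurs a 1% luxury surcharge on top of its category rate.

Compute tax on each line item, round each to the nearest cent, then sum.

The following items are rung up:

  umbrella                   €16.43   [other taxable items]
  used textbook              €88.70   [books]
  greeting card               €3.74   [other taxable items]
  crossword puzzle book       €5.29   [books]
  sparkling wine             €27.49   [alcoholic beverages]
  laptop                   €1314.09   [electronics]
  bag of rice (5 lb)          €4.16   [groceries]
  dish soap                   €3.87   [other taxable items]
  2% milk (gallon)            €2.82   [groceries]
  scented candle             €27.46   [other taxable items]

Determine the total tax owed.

Umbrella €16.43: other taxable items → 7.75% → €1.27
Used textbook €88.70: books → 0% → €0.00
Greeting card €3.74: other taxable items → 7.75% → €0.29
Crossword puzzle book €5.29: books → 0% → €0.00
Sparkling wine €27.49: alcoholic beverages → 12.25% → €3.37
Laptop €1314.09: electronics → 7.5% + 1% surcharge = 8.5% → €111.70
Bag of rice (5 lb) €4.16: groceries → 7.75% → €0.32
Dish soap €3.87: other taxable items → 7.75% → €0.30
2% milk (gallon) €2.82: groceries → 7.75% → €0.22
Scented candle €27.46: other taxable items → 7.75% → €2.13
Total tax = €1.27 + €0.29 + €3.37 + €111.70 + €0.32 + €0.30 + €0.22 + €2.13 = €119.60

€119.60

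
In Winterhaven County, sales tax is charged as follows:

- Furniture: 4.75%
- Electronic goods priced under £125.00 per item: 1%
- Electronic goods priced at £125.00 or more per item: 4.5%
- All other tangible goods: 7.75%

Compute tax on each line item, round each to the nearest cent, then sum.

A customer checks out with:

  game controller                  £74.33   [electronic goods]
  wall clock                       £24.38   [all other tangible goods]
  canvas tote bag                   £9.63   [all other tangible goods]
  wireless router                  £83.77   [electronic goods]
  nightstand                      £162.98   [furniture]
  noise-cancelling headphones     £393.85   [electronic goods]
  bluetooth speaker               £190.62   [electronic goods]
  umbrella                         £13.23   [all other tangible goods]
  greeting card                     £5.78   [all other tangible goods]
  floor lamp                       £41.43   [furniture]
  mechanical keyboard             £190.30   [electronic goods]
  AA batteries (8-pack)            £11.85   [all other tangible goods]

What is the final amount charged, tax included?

£1253.34

Game controller £74.33: electronic goods, under £125.00 → 1% → £0.74
Wall clock £24.38: all other tangible goods → 7.75% → £1.89
Canvas tote bag £9.63: all other tangible goods → 7.75% → £0.75
Wireless router £83.77: electronic goods, under £125.00 → 1% → £0.84
Nightstand £162.98: furniture → 4.75% → £7.74
Noise-cancelling headphones £393.85: electronic goods, £125.00 or more → 4.5% → £17.72
Bluetooth speaker £190.62: electronic goods, £125.00 or more → 4.5% → £8.58
Umbrella £13.23: all other tangible goods → 7.75% → £1.03
Greeting card £5.78: all other tangible goods → 7.75% → £0.45
Floor lamp £41.43: furniture → 4.75% → £1.97
Mechanical keyboard £190.30: electronic goods, £125.00 or more → 4.5% → £8.56
AA batteries (8-pack) £11.85: all other tangible goods → 7.75% → £0.92
Subtotal = £1202.15; tax = £51.19; total due = £1253.34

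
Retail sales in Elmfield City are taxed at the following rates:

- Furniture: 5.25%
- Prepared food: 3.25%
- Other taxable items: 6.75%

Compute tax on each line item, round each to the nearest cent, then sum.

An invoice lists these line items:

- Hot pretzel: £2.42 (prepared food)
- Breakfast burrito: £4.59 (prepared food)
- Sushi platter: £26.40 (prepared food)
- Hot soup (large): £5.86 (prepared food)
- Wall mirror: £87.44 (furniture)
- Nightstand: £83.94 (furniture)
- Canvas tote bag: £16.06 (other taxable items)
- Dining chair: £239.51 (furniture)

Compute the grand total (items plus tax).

Hot pretzel £2.42: prepared food → 3.25% → £0.08
Breakfast burrito £4.59: prepared food → 3.25% → £0.15
Sushi platter £26.40: prepared food → 3.25% → £0.86
Hot soup (large) £5.86: prepared food → 3.25% → £0.19
Wall mirror £87.44: furniture → 5.25% → £4.59
Nightstand £83.94: furniture → 5.25% → £4.41
Canvas tote bag £16.06: other taxable items → 6.75% → £1.08
Dining chair £239.51: furniture → 5.25% → £12.57
Subtotal = £466.22; tax = £23.93; total due = £490.15

£490.15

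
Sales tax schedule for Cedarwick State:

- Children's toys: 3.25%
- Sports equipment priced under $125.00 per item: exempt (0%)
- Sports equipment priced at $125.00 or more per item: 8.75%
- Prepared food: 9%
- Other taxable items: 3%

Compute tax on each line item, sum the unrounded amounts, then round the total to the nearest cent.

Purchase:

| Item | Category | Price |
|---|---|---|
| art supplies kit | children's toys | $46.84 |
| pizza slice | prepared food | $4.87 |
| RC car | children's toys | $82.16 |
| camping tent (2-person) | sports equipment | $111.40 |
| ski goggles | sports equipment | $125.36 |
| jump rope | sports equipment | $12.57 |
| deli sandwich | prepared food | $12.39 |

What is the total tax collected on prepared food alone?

Pizza slice $4.87: prepared food → 9% → $0.4383
Deli sandwich $12.39: prepared food → 9% → $1.1151
Tax on prepared food: unrounded sum = $1.5534 → $1.55

$1.55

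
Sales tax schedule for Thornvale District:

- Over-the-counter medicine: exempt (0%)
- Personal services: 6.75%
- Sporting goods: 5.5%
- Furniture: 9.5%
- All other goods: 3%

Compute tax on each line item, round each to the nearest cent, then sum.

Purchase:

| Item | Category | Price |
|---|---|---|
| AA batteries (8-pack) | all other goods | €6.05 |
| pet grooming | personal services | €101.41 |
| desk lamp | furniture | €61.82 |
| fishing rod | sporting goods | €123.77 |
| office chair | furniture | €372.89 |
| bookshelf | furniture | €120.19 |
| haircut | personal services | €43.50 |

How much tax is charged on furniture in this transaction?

€52.71

Desk lamp €61.82: furniture → 9.5% → €5.87
Office chair €372.89: furniture → 9.5% → €35.42
Bookshelf €120.19: furniture → 9.5% → €11.42
Tax on furniture = €5.87 + €35.42 + €11.42 = €52.71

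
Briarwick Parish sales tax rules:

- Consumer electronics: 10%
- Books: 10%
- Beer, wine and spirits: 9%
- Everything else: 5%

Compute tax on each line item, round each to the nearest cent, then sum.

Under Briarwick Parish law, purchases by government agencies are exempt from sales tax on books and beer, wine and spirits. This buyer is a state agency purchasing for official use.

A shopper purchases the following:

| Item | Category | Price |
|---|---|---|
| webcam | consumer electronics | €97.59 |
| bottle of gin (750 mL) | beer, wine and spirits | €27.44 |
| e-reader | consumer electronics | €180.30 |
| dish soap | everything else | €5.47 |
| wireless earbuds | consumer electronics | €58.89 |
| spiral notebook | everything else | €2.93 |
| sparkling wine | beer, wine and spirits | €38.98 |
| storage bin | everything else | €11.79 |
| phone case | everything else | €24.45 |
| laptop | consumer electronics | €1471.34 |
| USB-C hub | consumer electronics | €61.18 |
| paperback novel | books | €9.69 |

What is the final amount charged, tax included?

€2179.21

Webcam €97.59: consumer electronics → 10% → €9.76
Bottle of gin (750 mL) €27.44: beer, wine and spirits, buyer-exempt → 0% → €0.00
E-reader €180.30: consumer electronics → 10% → €18.03
Dish soap €5.47: everything else → 5% → €0.27
Wireless earbuds €58.89: consumer electronics → 10% → €5.89
Spiral notebook €2.93: everything else → 5% → €0.15
Sparkling wine €38.98: beer, wine and spirits, buyer-exempt → 0% → €0.00
Storage bin €11.79: everything else → 5% → €0.59
Phone case €24.45: everything else → 5% → €1.22
Laptop €1471.34: consumer electronics → 10% → €147.13
USB-C hub €61.18: consumer electronics → 10% → €6.12
Paperback novel €9.69: books, buyer-exempt → 0% → €0.00
Subtotal = €1990.05; tax = €189.16; total due = €2179.21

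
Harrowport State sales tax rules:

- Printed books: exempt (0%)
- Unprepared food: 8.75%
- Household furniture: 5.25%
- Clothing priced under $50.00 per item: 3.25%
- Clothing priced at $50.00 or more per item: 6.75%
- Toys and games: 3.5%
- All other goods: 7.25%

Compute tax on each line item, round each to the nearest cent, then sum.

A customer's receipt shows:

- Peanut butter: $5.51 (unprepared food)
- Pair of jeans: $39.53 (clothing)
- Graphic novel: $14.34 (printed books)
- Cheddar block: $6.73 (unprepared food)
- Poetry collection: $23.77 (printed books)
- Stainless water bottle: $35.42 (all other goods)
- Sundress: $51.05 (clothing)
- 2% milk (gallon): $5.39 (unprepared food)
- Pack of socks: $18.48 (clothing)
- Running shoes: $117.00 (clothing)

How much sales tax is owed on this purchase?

$17.34

Peanut butter $5.51: unprepared food → 8.75% → $0.48
Pair of jeans $39.53: clothing, under $50.00 → 3.25% → $1.28
Graphic novel $14.34: printed books → 0% → $0.00
Cheddar block $6.73: unprepared food → 8.75% → $0.59
Poetry collection $23.77: printed books → 0% → $0.00
Stainless water bottle $35.42: all other goods → 7.25% → $2.57
Sundress $51.05: clothing, $50.00 or more → 6.75% → $3.45
2% milk (gallon) $5.39: unprepared food → 8.75% → $0.47
Pack of socks $18.48: clothing, under $50.00 → 3.25% → $0.60
Running shoes $117.00: clothing, $50.00 or more → 6.75% → $7.90
Total tax = $0.48 + $1.28 + $0.59 + $2.57 + $3.45 + $0.47 + $0.60 + $7.90 = $17.34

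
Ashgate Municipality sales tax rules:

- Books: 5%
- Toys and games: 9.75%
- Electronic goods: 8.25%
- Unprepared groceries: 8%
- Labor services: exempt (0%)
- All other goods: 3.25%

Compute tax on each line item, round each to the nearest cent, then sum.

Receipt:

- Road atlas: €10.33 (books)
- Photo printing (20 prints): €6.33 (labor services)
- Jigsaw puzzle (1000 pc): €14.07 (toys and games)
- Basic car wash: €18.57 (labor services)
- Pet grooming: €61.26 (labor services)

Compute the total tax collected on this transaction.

€1.89

Road atlas €10.33: books → 5% → €0.52
Photo printing (20 prints) €6.33: labor services → 0% → €0.00
Jigsaw puzzle (1000 pc) €14.07: toys and games → 9.75% → €1.37
Basic car wash €18.57: labor services → 0% → €0.00
Pet grooming €61.26: labor services → 0% → €0.00
Total tax = €0.52 + €1.37 = €1.89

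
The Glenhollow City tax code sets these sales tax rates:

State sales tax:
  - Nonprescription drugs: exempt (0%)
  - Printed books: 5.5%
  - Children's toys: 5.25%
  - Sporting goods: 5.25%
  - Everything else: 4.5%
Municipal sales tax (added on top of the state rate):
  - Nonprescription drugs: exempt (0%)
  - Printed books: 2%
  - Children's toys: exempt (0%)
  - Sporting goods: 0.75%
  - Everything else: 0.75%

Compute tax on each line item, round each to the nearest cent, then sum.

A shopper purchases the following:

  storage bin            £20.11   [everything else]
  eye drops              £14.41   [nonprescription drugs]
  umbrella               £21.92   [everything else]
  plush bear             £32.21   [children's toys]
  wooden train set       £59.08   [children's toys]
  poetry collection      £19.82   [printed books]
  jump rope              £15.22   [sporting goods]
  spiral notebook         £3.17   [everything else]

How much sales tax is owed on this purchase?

Storage bin £20.11: everything else → 4.5% + 0.75% municipal = 5.25% → £1.06
Eye drops £14.41: nonprescription drugs → 0% + 0% municipal = 0% → £0.00
Umbrella £21.92: everything else → 4.5% + 0.75% municipal = 5.25% → £1.15
Plush bear £32.21: children's toys → 5.25% + 0% municipal = 5.25% → £1.69
Wooden train set £59.08: children's toys → 5.25% + 0% municipal = 5.25% → £3.10
Poetry collection £19.82: printed books → 5.5% + 2% municipal = 7.5% → £1.49
Jump rope £15.22: sporting goods → 5.25% + 0.75% municipal = 6% → £0.91
Spiral notebook £3.17: everything else → 4.5% + 0.75% municipal = 5.25% → £0.17
Total tax = £1.06 + £1.15 + £1.69 + £3.10 + £1.49 + £0.91 + £0.17 = £9.57

£9.57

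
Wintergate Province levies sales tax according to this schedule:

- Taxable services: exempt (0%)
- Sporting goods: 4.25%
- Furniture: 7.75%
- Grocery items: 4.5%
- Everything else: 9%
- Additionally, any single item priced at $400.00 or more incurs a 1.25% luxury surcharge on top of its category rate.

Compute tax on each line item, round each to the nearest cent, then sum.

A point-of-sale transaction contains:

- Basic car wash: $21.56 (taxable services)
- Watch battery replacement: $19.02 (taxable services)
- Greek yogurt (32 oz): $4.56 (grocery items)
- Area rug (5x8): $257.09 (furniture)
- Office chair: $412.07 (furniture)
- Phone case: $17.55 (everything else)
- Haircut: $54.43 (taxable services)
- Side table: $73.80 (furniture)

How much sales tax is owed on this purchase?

Basic car wash $21.56: taxable services → 0% → $0.00
Watch battery replacement $19.02: taxable services → 0% → $0.00
Greek yogurt (32 oz) $4.56: grocery items → 4.5% → $0.21
Area rug (5x8) $257.09: furniture → 7.75% → $19.92
Office chair $412.07: furniture → 7.75% + 1.25% surcharge = 9% → $37.09
Phone case $17.55: everything else → 9% → $1.58
Haircut $54.43: taxable services → 0% → $0.00
Side table $73.80: furniture → 7.75% → $5.72
Total tax = $0.21 + $19.92 + $37.09 + $1.58 + $5.72 = $64.52

$64.52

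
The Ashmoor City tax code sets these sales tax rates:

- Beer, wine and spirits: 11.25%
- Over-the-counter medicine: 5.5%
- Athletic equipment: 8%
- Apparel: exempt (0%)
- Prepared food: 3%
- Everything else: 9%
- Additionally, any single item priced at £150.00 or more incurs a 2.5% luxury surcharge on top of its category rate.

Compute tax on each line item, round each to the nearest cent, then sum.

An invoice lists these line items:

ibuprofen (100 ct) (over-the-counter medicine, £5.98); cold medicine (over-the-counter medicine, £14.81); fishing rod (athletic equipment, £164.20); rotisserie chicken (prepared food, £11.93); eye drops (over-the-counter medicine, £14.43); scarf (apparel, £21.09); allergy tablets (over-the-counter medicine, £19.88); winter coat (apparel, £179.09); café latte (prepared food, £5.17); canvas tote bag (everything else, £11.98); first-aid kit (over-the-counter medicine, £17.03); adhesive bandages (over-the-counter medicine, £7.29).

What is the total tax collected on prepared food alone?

Rotisserie chicken £11.93: prepared food → 3% → £0.36
Café latte £5.17: prepared food → 3% → £0.16
Tax on prepared food = £0.36 + £0.16 = £0.52

£0.52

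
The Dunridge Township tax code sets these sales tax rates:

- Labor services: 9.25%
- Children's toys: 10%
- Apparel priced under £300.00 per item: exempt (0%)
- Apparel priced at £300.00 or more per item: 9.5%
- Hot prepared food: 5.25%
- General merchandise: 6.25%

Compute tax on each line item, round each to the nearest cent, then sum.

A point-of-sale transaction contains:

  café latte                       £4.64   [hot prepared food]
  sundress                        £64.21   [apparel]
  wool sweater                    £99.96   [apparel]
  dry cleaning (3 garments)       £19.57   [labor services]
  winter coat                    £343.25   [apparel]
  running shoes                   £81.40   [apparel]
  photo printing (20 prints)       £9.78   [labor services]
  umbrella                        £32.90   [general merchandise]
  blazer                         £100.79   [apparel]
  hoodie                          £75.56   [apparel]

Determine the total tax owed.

Café latte £4.64: hot prepared food → 5.25% → £0.24
Sundress £64.21: apparel, under £300.00 → 0% → £0.00
Wool sweater £99.96: apparel, under £300.00 → 0% → £0.00
Dry cleaning (3 garments) £19.57: labor services → 9.25% → £1.81
Winter coat £343.25: apparel, £300.00 or more → 9.5% → £32.61
Running shoes £81.40: apparel, under £300.00 → 0% → £0.00
Photo printing (20 prints) £9.78: labor services → 9.25% → £0.90
Umbrella £32.90: general merchandise → 6.25% → £2.06
Blazer £100.79: apparel, under £300.00 → 0% → £0.00
Hoodie £75.56: apparel, under £300.00 → 0% → £0.00
Total tax = £0.24 + £1.81 + £32.61 + £0.90 + £2.06 = £37.62

£37.62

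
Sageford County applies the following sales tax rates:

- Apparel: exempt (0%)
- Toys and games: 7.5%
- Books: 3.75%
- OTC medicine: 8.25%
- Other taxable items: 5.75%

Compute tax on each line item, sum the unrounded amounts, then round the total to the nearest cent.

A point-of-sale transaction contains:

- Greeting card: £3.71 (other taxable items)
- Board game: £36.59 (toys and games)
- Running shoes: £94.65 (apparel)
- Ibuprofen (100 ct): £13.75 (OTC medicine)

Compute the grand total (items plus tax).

Greeting card £3.71: other taxable items → 5.75% → £0.213325
Board game £36.59: toys and games → 7.5% → £2.74425
Running shoes £94.65: apparel → 0% → £0.00
Ibuprofen (100 ct) £13.75: OTC medicine → 8.25% → £1.134375
Subtotal = £148.70; unrounded tax = £4.09195 → £4.09; total due = £152.79

£152.79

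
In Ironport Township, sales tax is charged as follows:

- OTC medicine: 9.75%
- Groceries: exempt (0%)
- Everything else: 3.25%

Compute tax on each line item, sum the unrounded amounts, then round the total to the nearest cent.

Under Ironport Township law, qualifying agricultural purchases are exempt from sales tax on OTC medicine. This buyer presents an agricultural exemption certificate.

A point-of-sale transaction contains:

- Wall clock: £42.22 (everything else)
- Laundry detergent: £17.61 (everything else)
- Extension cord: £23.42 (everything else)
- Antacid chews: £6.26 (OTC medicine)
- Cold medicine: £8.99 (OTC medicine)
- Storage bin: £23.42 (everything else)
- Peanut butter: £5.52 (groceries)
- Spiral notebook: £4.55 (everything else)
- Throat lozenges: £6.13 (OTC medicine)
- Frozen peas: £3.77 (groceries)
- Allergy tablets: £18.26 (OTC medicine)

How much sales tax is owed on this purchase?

£3.61

Wall clock £42.22: everything else → 3.25% → £1.37215
Laundry detergent £17.61: everything else → 3.25% → £0.572325
Extension cord £23.42: everything else → 3.25% → £0.76115
Antacid chews £6.26: OTC medicine, buyer-exempt → 0% → £0.00
Cold medicine £8.99: OTC medicine, buyer-exempt → 0% → £0.00
Storage bin £23.42: everything else → 3.25% → £0.76115
Peanut butter £5.52: groceries → 0% → £0.00
Spiral notebook £4.55: everything else → 3.25% → £0.147875
Throat lozenges £6.13: OTC medicine, buyer-exempt → 0% → £0.00
Frozen peas £3.77: groceries → 0% → £0.00
Allergy tablets £18.26: OTC medicine, buyer-exempt → 0% → £0.00
Unrounded tax sum = £3.61465 → £3.61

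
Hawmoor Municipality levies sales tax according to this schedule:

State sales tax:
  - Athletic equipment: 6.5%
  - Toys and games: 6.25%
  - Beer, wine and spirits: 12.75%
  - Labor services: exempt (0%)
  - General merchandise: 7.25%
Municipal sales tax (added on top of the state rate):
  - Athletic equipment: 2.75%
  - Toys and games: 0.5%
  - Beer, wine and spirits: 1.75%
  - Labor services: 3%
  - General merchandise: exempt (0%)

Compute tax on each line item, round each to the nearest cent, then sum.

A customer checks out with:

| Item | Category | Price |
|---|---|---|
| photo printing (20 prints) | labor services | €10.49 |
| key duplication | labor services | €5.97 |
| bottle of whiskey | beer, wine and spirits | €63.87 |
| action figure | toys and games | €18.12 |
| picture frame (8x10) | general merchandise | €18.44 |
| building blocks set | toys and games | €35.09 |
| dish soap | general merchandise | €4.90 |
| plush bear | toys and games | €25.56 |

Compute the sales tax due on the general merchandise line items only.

€1.70

Picture frame (8x10) €18.44: general merchandise → 7.25% + 0% municipal = 7.25% → €1.34
Dish soap €4.90: general merchandise → 7.25% + 0% municipal = 7.25% → €0.36
Tax on general merchandise = €1.34 + €0.36 = €1.70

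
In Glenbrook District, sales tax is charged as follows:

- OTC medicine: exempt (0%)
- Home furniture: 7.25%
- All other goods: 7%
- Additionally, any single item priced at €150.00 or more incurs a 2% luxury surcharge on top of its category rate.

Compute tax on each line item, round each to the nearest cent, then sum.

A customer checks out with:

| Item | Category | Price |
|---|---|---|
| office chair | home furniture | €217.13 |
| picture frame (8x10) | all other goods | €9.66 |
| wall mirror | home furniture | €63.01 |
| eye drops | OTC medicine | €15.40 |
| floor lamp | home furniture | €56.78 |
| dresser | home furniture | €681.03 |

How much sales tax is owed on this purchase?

€92.45

Office chair €217.13: home furniture → 7.25% + 2% surcharge = 9.25% → €20.08
Picture frame (8x10) €9.66: all other goods → 7% → €0.68
Wall mirror €63.01: home furniture → 7.25% → €4.57
Eye drops €15.40: OTC medicine → 0% → €0.00
Floor lamp €56.78: home furniture → 7.25% → €4.12
Dresser €681.03: home furniture → 7.25% + 2% surcharge = 9.25% → €63.00
Total tax = €20.08 + €0.68 + €4.57 + €4.12 + €63.00 = €92.45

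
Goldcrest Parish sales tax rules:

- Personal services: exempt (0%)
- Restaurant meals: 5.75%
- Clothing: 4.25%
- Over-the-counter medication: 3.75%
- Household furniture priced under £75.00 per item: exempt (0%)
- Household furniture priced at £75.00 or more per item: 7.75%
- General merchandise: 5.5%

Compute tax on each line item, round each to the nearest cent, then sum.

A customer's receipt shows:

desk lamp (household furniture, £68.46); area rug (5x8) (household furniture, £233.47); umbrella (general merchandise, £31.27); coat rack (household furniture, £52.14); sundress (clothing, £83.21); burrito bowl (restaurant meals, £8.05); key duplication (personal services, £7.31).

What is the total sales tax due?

£23.81

Desk lamp £68.46: household furniture, under £75.00 → 0% → £0.00
Area rug (5x8) £233.47: household furniture, £75.00 or more → 7.75% → £18.09
Umbrella £31.27: general merchandise → 5.5% → £1.72
Coat rack £52.14: household furniture, under £75.00 → 0% → £0.00
Sundress £83.21: clothing → 4.25% → £3.54
Burrito bowl £8.05: restaurant meals → 5.75% → £0.46
Key duplication £7.31: personal services → 0% → £0.00
Total tax = £18.09 + £1.72 + £3.54 + £0.46 = £23.81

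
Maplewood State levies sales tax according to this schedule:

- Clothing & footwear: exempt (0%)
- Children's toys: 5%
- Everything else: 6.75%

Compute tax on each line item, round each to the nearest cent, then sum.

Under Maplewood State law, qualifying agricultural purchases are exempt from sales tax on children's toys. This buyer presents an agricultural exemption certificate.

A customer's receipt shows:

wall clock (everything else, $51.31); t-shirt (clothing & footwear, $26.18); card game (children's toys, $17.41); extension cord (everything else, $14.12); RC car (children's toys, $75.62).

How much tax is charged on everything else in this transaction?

Wall clock $51.31: everything else → 6.75% → $3.46
Extension cord $14.12: everything else → 6.75% → $0.95
Tax on everything else = $3.46 + $0.95 = $4.41

$4.41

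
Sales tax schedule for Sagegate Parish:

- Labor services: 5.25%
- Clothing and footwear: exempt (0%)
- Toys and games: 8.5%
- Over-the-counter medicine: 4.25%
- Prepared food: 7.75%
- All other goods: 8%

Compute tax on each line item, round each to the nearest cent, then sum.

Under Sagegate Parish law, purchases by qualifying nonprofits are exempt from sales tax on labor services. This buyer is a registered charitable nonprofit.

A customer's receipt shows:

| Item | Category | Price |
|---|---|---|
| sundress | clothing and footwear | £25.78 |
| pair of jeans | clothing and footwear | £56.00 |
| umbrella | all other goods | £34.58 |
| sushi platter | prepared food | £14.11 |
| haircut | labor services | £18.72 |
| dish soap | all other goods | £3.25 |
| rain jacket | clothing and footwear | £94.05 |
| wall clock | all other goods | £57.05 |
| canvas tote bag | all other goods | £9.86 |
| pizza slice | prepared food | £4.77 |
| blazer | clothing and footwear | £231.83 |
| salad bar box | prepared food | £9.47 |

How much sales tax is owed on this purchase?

£10.57

Sundress £25.78: clothing and footwear → 0% → £0.00
Pair of jeans £56.00: clothing and footwear → 0% → £0.00
Umbrella £34.58: all other goods → 8% → £2.77
Sushi platter £14.11: prepared food → 7.75% → £1.09
Haircut £18.72: labor services, buyer-exempt → 0% → £0.00
Dish soap £3.25: all other goods → 8% → £0.26
Rain jacket £94.05: clothing and footwear → 0% → £0.00
Wall clock £57.05: all other goods → 8% → £4.56
Canvas tote bag £9.86: all other goods → 8% → £0.79
Pizza slice £4.77: prepared food → 7.75% → £0.37
Blazer £231.83: clothing and footwear → 0% → £0.00
Salad bar box £9.47: prepared food → 7.75% → £0.73
Total tax = £2.77 + £1.09 + £0.26 + £4.56 + £0.79 + £0.37 + £0.73 = £10.57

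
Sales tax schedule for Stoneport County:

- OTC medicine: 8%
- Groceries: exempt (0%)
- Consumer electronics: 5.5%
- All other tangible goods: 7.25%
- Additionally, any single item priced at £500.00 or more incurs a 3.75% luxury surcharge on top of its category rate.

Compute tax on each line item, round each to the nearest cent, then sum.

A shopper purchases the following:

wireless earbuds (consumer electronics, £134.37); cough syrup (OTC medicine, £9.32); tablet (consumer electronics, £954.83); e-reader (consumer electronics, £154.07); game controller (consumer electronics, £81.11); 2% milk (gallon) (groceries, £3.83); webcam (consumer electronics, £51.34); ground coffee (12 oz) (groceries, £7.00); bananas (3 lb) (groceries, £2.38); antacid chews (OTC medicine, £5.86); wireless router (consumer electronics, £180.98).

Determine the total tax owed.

Wireless earbuds £134.37: consumer electronics → 5.5% → £7.39
Cough syrup £9.32: OTC medicine → 8% → £0.75
Tablet £954.83: consumer electronics → 5.5% + 3.75% surcharge = 9.25% → £88.32
E-reader £154.07: consumer electronics → 5.5% → £8.47
Game controller £81.11: consumer electronics → 5.5% → £4.46
2% milk (gallon) £3.83: groceries → 0% → £0.00
Webcam £51.34: consumer electronics → 5.5% → £2.82
Ground coffee (12 oz) £7.00: groceries → 0% → £0.00
Bananas (3 lb) £2.38: groceries → 0% → £0.00
Antacid chews £5.86: OTC medicine → 8% → £0.47
Wireless router £180.98: consumer electronics → 5.5% → £9.95
Total tax = £7.39 + £0.75 + £88.32 + £8.47 + £4.46 + £2.82 + £0.47 + £9.95 = £122.63

£122.63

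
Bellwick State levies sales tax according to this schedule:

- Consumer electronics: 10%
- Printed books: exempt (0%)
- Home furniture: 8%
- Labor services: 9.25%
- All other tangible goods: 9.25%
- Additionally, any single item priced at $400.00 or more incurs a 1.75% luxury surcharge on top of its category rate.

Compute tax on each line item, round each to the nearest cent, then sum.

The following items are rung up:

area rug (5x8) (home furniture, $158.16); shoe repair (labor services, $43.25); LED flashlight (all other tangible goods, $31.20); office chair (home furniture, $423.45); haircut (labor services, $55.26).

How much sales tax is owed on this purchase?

$65.94

Area rug (5x8) $158.16: home furniture → 8% → $12.65
Shoe repair $43.25: labor services → 9.25% → $4.00
LED flashlight $31.20: all other tangible goods → 9.25% → $2.89
Office chair $423.45: home furniture → 8% + 1.75% surcharge = 9.75% → $41.29
Haircut $55.26: labor services → 9.25% → $5.11
Total tax = $12.65 + $4.00 + $2.89 + $41.29 + $5.11 = $65.94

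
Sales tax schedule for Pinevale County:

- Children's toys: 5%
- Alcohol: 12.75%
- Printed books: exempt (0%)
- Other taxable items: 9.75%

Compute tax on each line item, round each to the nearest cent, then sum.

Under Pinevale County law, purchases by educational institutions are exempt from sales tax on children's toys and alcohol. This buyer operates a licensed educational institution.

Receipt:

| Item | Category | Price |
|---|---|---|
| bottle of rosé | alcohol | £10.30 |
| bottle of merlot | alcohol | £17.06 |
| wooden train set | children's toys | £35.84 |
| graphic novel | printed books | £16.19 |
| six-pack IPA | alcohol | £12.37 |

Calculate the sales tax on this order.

£0.00

Bottle of rosé £10.30: alcohol, buyer-exempt → 0% → £0.00
Bottle of merlot £17.06: alcohol, buyer-exempt → 0% → £0.00
Wooden train set £35.84: children's toys, buyer-exempt → 0% → £0.00
Graphic novel £16.19: printed books → 0% → £0.00
Six-pack IPA £12.37: alcohol, buyer-exempt → 0% → £0.00
Total tax = £0.00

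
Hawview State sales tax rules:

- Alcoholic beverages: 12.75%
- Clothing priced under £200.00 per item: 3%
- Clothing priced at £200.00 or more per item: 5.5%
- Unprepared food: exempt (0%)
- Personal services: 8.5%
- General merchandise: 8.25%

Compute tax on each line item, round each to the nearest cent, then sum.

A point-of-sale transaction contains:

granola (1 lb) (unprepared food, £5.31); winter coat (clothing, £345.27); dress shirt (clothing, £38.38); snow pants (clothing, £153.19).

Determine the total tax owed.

£24.74

Granola (1 lb) £5.31: unprepared food → 0% → £0.00
Winter coat £345.27: clothing, £200.00 or more → 5.5% → £18.99
Dress shirt £38.38: clothing, under £200.00 → 3% → £1.15
Snow pants £153.19: clothing, under £200.00 → 3% → £4.60
Total tax = £18.99 + £1.15 + £4.60 = £24.74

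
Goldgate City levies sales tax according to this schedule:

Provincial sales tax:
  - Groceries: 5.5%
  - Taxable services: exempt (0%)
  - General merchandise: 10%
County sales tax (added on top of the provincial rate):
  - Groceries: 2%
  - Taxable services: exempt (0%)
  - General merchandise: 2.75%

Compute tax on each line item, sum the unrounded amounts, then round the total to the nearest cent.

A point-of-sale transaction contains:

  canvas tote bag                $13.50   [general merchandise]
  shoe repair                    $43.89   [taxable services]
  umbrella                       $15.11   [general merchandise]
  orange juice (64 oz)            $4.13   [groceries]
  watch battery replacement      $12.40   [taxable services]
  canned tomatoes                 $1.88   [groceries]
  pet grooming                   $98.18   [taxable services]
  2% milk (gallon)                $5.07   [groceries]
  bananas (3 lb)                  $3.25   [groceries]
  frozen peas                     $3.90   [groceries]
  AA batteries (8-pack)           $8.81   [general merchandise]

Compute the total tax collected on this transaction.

$6.14

Canvas tote bag $13.50: general merchandise → 10% + 2.75% county = 12.75% → $1.72125
Shoe repair $43.89: taxable services → 0% + 0% county = 0% → $0.00
Umbrella $15.11: general merchandise → 10% + 2.75% county = 12.75% → $1.926525
Orange juice (64 oz) $4.13: groceries → 5.5% + 2% county = 7.5% → $0.30975
Watch battery replacement $12.40: taxable services → 0% + 0% county = 0% → $0.00
Canned tomatoes $1.88: groceries → 5.5% + 2% county = 7.5% → $0.141
Pet grooming $98.18: taxable services → 0% + 0% county = 0% → $0.00
2% milk (gallon) $5.07: groceries → 5.5% + 2% county = 7.5% → $0.38025
Bananas (3 lb) $3.25: groceries → 5.5% + 2% county = 7.5% → $0.24375
Frozen peas $3.90: groceries → 5.5% + 2% county = 7.5% → $0.2925
AA batteries (8-pack) $8.81: general merchandise → 10% + 2.75% county = 12.75% → $1.123275
Unrounded tax sum = $6.1383 → $6.14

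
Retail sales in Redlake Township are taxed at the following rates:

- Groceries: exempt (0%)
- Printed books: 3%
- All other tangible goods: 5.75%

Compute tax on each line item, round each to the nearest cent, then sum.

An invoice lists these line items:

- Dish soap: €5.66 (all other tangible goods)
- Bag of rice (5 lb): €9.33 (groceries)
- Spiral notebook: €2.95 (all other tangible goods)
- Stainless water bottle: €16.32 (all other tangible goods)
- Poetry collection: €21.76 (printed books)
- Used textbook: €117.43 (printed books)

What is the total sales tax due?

€5.61

Dish soap €5.66: all other tangible goods → 5.75% → €0.33
Bag of rice (5 lb) €9.33: groceries → 0% → €0.00
Spiral notebook €2.95: all other tangible goods → 5.75% → €0.17
Stainless water bottle €16.32: all other tangible goods → 5.75% → €0.94
Poetry collection €21.76: printed books → 3% → €0.65
Used textbook €117.43: printed books → 3% → €3.52
Total tax = €0.33 + €0.17 + €0.94 + €0.65 + €3.52 = €5.61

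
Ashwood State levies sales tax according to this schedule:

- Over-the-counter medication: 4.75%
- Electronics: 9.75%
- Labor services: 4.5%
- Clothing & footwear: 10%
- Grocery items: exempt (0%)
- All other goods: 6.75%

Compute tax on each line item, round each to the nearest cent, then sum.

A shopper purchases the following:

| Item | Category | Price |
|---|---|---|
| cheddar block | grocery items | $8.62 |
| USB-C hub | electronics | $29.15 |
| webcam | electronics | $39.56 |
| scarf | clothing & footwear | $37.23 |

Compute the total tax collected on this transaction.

$10.42

Cheddar block $8.62: grocery items → 0% → $0.00
USB-C hub $29.15: electronics → 9.75% → $2.84
Webcam $39.56: electronics → 9.75% → $3.86
Scarf $37.23: clothing & footwear → 10% → $3.72
Total tax = $2.84 + $3.86 + $3.72 = $10.42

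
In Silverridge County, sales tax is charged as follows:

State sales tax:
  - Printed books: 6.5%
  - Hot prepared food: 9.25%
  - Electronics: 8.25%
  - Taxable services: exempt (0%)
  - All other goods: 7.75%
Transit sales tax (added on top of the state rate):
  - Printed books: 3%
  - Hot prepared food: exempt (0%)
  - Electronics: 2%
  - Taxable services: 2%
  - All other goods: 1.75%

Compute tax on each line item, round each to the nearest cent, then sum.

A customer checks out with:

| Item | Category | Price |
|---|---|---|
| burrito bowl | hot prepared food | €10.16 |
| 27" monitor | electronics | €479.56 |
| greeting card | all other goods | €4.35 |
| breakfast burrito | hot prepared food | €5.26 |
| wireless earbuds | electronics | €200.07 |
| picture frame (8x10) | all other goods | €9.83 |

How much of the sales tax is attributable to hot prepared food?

€1.43

Burrito bowl €10.16: hot prepared food → 9.25% + 0% transit = 9.25% → €0.94
Breakfast burrito €5.26: hot prepared food → 9.25% + 0% transit = 9.25% → €0.49
Tax on hot prepared food = €0.94 + €0.49 = €1.43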